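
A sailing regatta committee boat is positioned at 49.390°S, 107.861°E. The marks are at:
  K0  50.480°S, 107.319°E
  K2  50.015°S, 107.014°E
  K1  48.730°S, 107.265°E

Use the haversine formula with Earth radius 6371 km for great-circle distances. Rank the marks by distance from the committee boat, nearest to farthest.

K1, K2, K0

Computing each great-circle distance from 49.390°S, 107.861°E:
K1 48.730°S, 107.265°E: 85.3 km
K2 50.015°S, 107.014°E: 92.4 km
K0 50.480°S, 107.319°E: 127.3 km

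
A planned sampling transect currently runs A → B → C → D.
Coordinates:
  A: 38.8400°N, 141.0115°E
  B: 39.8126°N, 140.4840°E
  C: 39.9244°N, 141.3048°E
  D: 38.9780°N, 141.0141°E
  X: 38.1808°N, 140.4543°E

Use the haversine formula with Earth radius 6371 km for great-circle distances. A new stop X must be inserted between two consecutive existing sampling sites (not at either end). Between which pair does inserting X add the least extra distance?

Added distance for inserting X between each consecutive pair:
A–B: 152.1 km
B–C: 317.6 km
C–D: 200.3 km
Smallest added distance is 152.1 km, inserting between A and B.

between A and B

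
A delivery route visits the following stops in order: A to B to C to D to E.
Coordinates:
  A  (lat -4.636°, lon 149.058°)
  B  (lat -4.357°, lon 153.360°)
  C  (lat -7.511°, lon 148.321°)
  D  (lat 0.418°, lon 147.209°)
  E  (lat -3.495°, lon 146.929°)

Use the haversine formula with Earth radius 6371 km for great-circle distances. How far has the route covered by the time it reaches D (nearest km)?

Leg distances:
A→B: 477.9 km  (cumulative 477.9 km)
B→C: 658.4 km  (cumulative 1136.3 km)
C→D: 890.2 km  (cumulative 2026.6 km)
Cumulative distance at D ≈ 2027 km.

2027 km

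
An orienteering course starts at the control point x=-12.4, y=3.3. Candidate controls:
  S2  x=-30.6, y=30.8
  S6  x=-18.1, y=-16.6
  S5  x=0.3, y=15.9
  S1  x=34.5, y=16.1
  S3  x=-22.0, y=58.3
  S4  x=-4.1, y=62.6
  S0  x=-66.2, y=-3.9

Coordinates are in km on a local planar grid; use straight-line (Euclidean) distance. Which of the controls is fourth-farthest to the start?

Distances from the start (x=-12.4, y=3.3):
S4: 59.9 km
S3: 55.8 km
S0: 54.3 km
S1: 48.6 km
S2: 33.0 km
S6: 20.7 km
S5: 17.9 km
The fourth-farthest is S1 at 48.6 km.

S1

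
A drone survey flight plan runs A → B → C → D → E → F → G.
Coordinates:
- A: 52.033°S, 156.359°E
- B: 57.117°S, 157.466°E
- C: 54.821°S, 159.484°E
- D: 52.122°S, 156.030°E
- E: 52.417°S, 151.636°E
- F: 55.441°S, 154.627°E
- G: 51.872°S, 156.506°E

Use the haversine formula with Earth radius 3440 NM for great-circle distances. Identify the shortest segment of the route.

Leg distances:
A→B: 307.7 NM
B→C: 153.6 NM
C→D: 203.7 NM
D→E: 162.4 NM
E→F: 210.1 NM
F→G: 224.4 NM
The shortest leg is B–C at 153.6 NM.

B–C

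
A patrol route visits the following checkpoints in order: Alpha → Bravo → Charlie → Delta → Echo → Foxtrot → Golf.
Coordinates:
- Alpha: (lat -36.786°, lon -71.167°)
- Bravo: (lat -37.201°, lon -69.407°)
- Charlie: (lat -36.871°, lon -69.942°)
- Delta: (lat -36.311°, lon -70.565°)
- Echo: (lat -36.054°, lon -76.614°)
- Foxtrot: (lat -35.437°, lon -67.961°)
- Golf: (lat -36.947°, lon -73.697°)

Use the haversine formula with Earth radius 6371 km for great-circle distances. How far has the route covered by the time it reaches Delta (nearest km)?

Leg distances:
Alpha→Bravo: 163.0 km  (cumulative 163.0 km)
Bravo→Charlie: 60.0 km  (cumulative 223.0 km)
Charlie→Delta: 83.5 km  (cumulative 306.5 km)
Cumulative distance at Delta ≈ 306 km.

306 km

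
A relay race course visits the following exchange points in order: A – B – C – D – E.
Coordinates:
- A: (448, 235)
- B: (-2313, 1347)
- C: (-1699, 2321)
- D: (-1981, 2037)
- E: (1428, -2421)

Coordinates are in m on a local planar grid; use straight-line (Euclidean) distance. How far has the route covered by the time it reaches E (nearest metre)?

10140 m

Leg distances:
A→B: 2976.5 m  (cumulative 2976.5 m)
B→C: 1151.4 m  (cumulative 4127.9 m)
C→D: 400.2 m  (cumulative 4528.1 m)
D→E: 5612.0 m  (cumulative 10140.2 m)
Cumulative distance at E ≈ 10140 m.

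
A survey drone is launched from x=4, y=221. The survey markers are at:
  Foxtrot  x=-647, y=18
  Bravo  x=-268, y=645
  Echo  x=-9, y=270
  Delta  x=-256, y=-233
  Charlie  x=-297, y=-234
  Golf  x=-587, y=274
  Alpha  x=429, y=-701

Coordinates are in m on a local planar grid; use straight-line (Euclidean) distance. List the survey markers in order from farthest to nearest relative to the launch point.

Computing each straight-line distance from x=4, y=221:
Alpha x=429, y=-701: 1015.2 m
Foxtrot x=-647, y=18: 681.9 m
Golf x=-587, y=274: 593.4 m
Charlie x=-297, y=-234: 545.6 m
Delta x=-256, y=-233: 523.2 m
Bravo x=-268, y=645: 503.7 m
Echo x=-9, y=270: 50.7 m

Alpha, Foxtrot, Golf, Charlie, Delta, Bravo, Echo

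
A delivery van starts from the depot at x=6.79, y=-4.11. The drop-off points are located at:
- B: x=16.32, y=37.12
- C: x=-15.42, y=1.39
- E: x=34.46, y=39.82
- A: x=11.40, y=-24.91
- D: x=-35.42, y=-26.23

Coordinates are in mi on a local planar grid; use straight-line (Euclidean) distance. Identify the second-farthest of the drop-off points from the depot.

D

Distances from the depot (x=6.79, y=-4.11):
E: 51.9 mi
D: 47.7 mi
B: 42.3 mi
C: 22.9 mi
A: 21.3 mi
The second-farthest is D at 47.7 mi.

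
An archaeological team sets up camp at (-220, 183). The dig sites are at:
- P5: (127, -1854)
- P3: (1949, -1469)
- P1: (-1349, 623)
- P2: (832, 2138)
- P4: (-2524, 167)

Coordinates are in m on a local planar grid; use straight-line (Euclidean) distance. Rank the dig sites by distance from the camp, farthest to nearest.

Distance from the camp at (-220, 183) to each:
P3 (1949, -1469): 2726.5 m
P4 (-2524, 167): 2304.1 m
P2 (832, 2138): 2220.1 m
P5 (127, -1854): 2066.3 m
P1 (-1349, 623): 1211.7 m

P3, P4, P2, P5, P1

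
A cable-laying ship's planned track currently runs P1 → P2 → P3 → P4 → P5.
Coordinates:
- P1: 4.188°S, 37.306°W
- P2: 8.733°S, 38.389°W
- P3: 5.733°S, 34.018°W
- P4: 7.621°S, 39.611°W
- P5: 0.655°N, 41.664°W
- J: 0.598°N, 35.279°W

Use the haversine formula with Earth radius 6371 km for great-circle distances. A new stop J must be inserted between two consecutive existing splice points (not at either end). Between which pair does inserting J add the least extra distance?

Added distance for inserting J between each consecutive pair:
P1–P2: 1151.8 km
P2–P3: 1224.8 km
P3–P4: 1097.9 km
P4–P5: 794.4 km
Smallest added distance is 794.4 km, inserting between P4 and P5.

between P4 and P5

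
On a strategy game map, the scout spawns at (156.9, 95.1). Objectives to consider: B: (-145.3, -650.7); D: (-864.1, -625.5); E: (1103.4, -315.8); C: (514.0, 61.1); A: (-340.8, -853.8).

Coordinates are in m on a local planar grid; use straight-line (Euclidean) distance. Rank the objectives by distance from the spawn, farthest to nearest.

Distances from the spawn:
D (-864.1, -625.5): 1249.7 m
A (-340.8, -853.8): 1071.5 m
E (1103.4, -315.8): 1031.8 m
B (-145.3, -650.7): 804.7 m
C (514.0, 61.1): 358.7 m

D, A, E, B, C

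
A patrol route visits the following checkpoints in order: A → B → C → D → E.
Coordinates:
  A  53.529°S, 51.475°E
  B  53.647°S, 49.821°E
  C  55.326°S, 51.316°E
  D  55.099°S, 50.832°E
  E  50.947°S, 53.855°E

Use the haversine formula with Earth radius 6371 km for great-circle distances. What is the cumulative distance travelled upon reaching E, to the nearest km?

Leg distances:
A→B: 110.0 km  (cumulative 110.0 km)
B→C: 210.2 km  (cumulative 320.1 km)
C→D: 39.7 km  (cumulative 359.9 km)
D→E: 503.9 km  (cumulative 863.8 km)
Cumulative distance at E ≈ 864 km.

864 km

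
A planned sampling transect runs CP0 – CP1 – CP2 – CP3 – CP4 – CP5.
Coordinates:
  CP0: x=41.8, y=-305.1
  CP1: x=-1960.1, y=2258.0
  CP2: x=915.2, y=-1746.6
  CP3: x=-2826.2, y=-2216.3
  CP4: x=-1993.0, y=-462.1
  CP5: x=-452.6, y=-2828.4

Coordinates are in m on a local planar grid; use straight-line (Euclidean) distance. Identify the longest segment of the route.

CP1–CP2

Leg distances:
CP0→CP1: 3252.2 m
CP1→CP2: 4929.9 m
CP2→CP3: 3770.8 m
CP3→CP4: 1942.0 m
CP4→CP5: 2823.5 m
The longest leg is CP1–CP2 at 4929.9 m.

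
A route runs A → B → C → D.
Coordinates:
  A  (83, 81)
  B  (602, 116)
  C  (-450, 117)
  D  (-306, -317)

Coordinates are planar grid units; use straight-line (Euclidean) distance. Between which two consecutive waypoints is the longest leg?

B–C

Leg distances:
A→B: 520.2
B→C: 1052.0
C→D: 457.3
The longest leg is B–C at 1052.0.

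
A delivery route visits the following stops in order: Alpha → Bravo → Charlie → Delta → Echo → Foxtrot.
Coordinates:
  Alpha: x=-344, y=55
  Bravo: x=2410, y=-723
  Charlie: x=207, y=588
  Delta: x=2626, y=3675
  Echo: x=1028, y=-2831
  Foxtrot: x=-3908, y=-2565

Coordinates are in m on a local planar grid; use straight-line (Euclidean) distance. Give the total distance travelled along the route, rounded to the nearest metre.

20990 m

Leg distances:
Alpha→Bravo: 2861.8 m  (cumulative 2861.8 m)
Bravo→Charlie: 2563.6 m  (cumulative 5425.4 m)
Charlie→Delta: 3921.9 m  (cumulative 9347.2 m)
Delta→Echo: 6699.4 m  (cumulative 16046.6 m)
Echo→Foxtrot: 4943.2 m  (cumulative 20989.8 m)
Total route length ≈ 20990 m.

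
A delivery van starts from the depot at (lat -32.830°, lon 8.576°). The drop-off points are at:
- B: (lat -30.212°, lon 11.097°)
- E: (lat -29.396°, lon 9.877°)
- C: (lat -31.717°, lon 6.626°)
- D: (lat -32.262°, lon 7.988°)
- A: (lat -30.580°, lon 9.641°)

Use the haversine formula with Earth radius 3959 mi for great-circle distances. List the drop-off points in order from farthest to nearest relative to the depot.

E, B, A, C, D

Distances from the depot:
E (lat -29.396°, lon 9.877°): 249.4 mi
B (lat -30.212°, lon 11.097°): 234.0 mi
A (lat -30.580°, lon 9.641°): 167.6 mi
C (lat -31.717°, lon 6.626°): 137.4 mi
D (lat -32.262°, lon 7.988°): 52.1 mi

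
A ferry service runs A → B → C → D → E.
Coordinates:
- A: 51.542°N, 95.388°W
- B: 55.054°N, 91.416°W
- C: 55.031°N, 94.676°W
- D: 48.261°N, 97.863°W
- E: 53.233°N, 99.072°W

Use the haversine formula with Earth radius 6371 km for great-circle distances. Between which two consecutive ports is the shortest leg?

B–C

Leg distances:
A→B: 471.2 km
B→C: 207.7 km
C→D: 784.0 km
D→E: 559.3 km
The shortest leg is B–C at 207.7 km.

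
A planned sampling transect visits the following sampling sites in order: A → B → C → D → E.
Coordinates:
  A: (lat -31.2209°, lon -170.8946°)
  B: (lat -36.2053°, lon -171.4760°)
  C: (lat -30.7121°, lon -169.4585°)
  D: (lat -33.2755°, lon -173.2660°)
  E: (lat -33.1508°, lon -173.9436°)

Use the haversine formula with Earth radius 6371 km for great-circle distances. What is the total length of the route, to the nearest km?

1719 km

Leg distances:
A→B: 556.8 km  (cumulative 556.8 km)
B→C: 638.8 km  (cumulative 1195.6 km)
C→D: 458.4 km  (cumulative 1654.0 km)
D→E: 64.5 km  (cumulative 1718.6 km)
Total route length ≈ 1719 km.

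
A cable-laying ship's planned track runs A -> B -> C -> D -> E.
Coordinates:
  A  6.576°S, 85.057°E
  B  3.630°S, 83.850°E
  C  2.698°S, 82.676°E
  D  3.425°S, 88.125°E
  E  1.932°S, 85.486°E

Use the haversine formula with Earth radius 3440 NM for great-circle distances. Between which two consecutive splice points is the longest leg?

Leg distances:
A→B: 191.0 NM
B→C: 89.9 NM
C→D: 329.6 NM
D→E: 181.9 NM
The longest leg is C–D at 329.6 NM.

C–D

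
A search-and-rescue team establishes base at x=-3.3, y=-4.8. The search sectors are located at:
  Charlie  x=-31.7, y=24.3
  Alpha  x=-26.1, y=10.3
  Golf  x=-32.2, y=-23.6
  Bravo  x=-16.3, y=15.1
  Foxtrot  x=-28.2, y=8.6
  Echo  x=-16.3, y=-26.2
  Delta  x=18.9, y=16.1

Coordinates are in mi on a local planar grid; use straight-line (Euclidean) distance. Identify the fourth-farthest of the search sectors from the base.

Foxtrot

Distances from the base (x=-3.3, y=-4.8):
Charlie: 40.7 mi
Golf: 34.5 mi
Delta: 30.5 mi
Foxtrot: 28.3 mi
Alpha: 27.3 mi
Echo: 25.0 mi
Bravo: 23.8 mi
The fourth-farthest is Foxtrot at 28.3 mi.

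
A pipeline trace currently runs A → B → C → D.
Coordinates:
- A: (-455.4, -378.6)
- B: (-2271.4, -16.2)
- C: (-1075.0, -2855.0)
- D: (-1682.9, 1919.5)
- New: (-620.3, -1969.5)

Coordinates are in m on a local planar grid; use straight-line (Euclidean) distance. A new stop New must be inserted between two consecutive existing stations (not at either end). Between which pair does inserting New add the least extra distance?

between C and D

Added distance for inserting New between each consecutive pair:
A–B: 2305.3 m
B–C: 472.4 m
C–D: 213.9 m
Smallest added distance is 213.9 m, inserting between C and D.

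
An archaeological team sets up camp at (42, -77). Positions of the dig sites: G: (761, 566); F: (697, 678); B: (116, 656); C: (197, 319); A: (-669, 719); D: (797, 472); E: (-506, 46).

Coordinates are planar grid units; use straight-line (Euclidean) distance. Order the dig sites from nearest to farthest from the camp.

C, E, B, D, G, F, A

Distance from the camp at (42, -77) to each:
C (197, 319): 425.3
E (-506, 46): 561.6
B (116, 656): 736.7
D (797, 472): 933.5
G (761, 566): 964.6
F (697, 678): 999.5
A (-669, 719): 1067.3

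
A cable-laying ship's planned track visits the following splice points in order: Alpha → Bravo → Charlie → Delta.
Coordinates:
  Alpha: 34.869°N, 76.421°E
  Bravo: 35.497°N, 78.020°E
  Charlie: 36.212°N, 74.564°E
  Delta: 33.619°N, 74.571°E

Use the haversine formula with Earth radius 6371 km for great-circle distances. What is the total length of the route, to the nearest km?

Leg distances:
Alpha→Bravo: 161.2 km  (cumulative 161.2 km)
Bravo→Charlie: 321.4 km  (cumulative 482.7 km)
Charlie→Delta: 288.3 km  (cumulative 771.0 km)
Total route length ≈ 771 km.

771 km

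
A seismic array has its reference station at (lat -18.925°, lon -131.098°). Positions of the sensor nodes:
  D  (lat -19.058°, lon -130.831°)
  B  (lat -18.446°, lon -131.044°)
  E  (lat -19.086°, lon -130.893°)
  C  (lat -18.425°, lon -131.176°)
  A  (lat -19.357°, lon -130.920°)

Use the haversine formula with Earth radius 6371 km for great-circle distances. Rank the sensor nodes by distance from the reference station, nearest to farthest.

Computing each great-circle distance from (lat -18.925°, lon -131.098°):
E (lat -19.086°, lon -130.893°): 28.0 km
D (lat -19.058°, lon -130.831°): 31.7 km
A (lat -19.357°, lon -130.920°): 51.5 km
B (lat -18.446°, lon -131.044°): 53.6 km
C (lat -18.425°, lon -131.176°): 56.2 km

E, D, A, B, C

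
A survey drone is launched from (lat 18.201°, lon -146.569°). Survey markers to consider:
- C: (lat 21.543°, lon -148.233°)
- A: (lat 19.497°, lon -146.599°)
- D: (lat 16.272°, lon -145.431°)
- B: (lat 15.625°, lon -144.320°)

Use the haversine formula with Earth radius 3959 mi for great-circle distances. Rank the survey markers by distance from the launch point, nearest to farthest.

A, D, B, C

Distances from the launch point:
A (lat 19.497°, lon -146.599°): 89.6 mi
D (lat 16.272°, lon -145.431°): 153.0 mi
B (lat 15.625°, lon -144.320°): 231.9 mi
C (lat 21.543°, lon -148.233°): 255.0 mi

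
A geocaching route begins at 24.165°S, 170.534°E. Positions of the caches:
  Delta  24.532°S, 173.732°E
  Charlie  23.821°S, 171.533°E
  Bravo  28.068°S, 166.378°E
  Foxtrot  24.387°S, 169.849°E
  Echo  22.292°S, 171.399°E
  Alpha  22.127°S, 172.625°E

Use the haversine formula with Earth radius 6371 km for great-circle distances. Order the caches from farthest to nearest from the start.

Bravo, Delta, Alpha, Echo, Charlie, Foxtrot

Distance from the start at 24.165°S, 170.534°E to each:
Bravo 28.068°S, 166.378°E: 600.3 km
Delta 24.532°S, 173.732°E: 326.5 km
Alpha 22.127°S, 172.625°E: 311.5 km
Echo 22.292°S, 171.399°E: 226.2 km
Charlie 23.821°S, 171.533°E: 108.5 km
Foxtrot 24.387°S, 169.849°E: 73.7 km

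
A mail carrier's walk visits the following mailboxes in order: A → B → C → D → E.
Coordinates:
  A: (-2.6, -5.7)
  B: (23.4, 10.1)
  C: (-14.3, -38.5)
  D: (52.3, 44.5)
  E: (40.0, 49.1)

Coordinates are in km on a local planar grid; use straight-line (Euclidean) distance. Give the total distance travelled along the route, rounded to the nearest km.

211 km

Leg distances:
A→B: 30.4 km  (cumulative 30.4 km)
B→C: 61.5 km  (cumulative 91.9 km)
C→D: 106.4 km  (cumulative 198.3 km)
D→E: 13.1 km  (cumulative 211.5 km)
Total route length ≈ 211 km.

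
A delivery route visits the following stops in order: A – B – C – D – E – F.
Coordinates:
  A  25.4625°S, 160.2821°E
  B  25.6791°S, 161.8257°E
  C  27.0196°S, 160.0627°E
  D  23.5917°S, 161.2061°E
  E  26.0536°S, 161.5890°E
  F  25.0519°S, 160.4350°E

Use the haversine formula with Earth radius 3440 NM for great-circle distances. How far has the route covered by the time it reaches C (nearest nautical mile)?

209 NM

Leg distances:
A→B: 84.6 NM  (cumulative 84.6 NM)
B→C: 124.4 NM  (cumulative 209.0 NM)
Cumulative distance at C ≈ 209 NM.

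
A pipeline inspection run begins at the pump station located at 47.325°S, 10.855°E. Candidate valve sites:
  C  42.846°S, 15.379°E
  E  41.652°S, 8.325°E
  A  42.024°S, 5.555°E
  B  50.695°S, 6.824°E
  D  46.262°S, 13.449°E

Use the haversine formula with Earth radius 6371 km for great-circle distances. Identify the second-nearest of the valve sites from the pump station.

Distances from the pump station (47.325°S, 10.855°E):
D: 230.1 km
B: 476.1 km
C: 611.5 km
E: 661.9 km
A: 722.9 km
The second-nearest is B at 476.1 km.

B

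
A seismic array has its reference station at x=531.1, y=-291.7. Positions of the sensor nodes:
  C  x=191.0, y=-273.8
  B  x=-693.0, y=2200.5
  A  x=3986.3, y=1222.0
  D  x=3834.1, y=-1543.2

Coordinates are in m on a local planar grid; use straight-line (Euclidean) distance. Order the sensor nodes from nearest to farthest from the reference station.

Distance from the reference station at x=531.1, y=-291.7 to each:
C x=191.0, y=-273.8: 340.6 m
B x=-693.0, y=2200.5: 2776.6 m
D x=3834.1, y=-1543.2: 3532.1 m
A x=3986.3, y=1222.0: 3772.2 m

C, B, D, A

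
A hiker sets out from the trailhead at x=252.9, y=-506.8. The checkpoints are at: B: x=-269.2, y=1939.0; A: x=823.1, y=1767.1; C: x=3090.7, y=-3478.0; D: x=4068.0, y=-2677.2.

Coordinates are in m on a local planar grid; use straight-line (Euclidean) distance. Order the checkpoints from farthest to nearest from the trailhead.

Distances from the trailhead:
D x=4068.0, y=-2677.2: 4389.3 m
C x=3090.7, y=-3478.0: 4108.7 m
B x=-269.2, y=1939.0: 2500.9 m
A x=823.1, y=1767.1: 2344.3 m

D, C, B, A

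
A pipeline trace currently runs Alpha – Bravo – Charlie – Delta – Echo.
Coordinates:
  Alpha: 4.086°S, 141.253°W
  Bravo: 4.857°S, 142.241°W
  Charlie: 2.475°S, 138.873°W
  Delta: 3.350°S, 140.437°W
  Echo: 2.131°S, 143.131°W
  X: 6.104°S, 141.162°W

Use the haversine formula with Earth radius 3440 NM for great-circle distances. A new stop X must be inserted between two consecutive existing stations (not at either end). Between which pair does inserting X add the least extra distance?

Added distance for inserting X between each consecutive pair:
Alpha–Bravo: 145.0 NM
Bravo–Charlie: 108.9 NM
Charlie–Delta: 320.8 NM
Delta–Echo: 259.7 NM
Smallest added distance is 108.9 NM, inserting between Bravo and Charlie.

between Bravo and Charlie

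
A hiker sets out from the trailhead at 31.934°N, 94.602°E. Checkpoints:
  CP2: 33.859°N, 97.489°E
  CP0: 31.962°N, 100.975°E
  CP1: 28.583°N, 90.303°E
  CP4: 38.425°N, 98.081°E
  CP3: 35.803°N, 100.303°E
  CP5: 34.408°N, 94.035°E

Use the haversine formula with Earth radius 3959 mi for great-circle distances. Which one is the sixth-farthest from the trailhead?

Distances from the trailhead (31.934°N, 94.602°E):
CP4: 489.6 mi
CP3: 422.3 mi
CP0: 373.6 mi
CP1: 345.5 mi
CP2: 213.9 mi
CP5: 174.1 mi
The sixth-farthest is CP5 at 174.1 mi.

CP5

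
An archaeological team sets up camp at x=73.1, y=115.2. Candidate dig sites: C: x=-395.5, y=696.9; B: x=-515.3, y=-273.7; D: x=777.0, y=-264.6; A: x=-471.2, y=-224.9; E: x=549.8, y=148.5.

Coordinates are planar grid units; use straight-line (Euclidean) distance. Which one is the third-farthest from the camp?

Distance to each, sorted:
D: 799.8
C: 747.0
B: 705.3
A: 641.8
E: 477.9
The third-farthest is B at 705.3.

B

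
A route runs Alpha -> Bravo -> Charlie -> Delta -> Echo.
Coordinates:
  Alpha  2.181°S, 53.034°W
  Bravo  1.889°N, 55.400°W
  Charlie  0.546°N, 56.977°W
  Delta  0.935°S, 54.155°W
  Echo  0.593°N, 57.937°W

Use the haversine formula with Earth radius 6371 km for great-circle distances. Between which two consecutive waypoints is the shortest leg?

Bravo–Charlie

Leg distances:
Alpha→Bravo: 523.4 km
Bravo→Charlie: 230.3 km
Charlie→Delta: 354.4 km
Delta→Echo: 453.6 km
The shortest leg is Bravo–Charlie at 230.3 km.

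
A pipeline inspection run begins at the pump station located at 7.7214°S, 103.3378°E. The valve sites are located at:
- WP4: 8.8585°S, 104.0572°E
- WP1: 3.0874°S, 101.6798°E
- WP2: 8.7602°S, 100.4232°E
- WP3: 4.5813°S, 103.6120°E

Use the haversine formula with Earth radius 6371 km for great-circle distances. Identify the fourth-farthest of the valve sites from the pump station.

WP4

Distances from the pump station (7.7214°S, 103.3378°E):
WP1: 547.0 km
WP3: 350.5 km
WP2: 340.9 km
WP4: 149.2 km
The fourth-farthest is WP4 at 149.2 km.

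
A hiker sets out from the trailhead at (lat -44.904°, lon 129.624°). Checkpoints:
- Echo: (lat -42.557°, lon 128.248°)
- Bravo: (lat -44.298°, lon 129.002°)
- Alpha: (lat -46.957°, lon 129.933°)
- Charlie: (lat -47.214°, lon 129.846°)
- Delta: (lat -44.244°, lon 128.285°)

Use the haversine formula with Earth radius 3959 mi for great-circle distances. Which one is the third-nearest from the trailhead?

Alpha

Distance to each, sorted:
Bravo: 51.9 mi
Delta: 80.1 mi
Alpha: 142.6 mi
Charlie: 160.0 mi
Echo: 176.1 mi
The third-nearest is Alpha at 142.6 mi.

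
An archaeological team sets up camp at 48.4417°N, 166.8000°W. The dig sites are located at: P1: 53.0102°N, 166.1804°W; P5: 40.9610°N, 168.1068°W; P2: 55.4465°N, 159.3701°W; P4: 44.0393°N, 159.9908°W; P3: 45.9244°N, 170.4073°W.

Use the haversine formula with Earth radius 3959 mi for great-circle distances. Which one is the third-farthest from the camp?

P4

Distances from the camp (48.4417°N, 166.8000°W):
P2: 577.6 mi
P5: 520.8 mi
P4: 445.1 mi
P1: 316.8 mi
P3: 242.8 mi
The third-farthest is P4 at 445.1 mi.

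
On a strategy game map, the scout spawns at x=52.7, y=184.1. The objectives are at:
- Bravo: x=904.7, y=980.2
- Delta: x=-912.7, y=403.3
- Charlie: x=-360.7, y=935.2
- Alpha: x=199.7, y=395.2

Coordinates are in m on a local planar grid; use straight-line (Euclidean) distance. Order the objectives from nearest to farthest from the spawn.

Alpha, Charlie, Delta, Bravo

Distances from the spawn:
Alpha x=199.7, y=395.2: 257.2 m
Charlie x=-360.7, y=935.2: 857.4 m
Delta x=-912.7, y=403.3: 990.0 m
Bravo x=904.7, y=980.2: 1166.1 m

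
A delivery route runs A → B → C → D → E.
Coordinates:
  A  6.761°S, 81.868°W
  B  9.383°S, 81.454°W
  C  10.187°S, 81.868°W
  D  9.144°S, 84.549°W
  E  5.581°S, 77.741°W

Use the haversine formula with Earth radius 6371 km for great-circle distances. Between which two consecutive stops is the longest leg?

Leg distances:
A→B: 295.1 km
B→C: 100.3 km
C→D: 315.9 km
D→E: 848.8 km
The longest leg is D–E at 848.8 km.

D–E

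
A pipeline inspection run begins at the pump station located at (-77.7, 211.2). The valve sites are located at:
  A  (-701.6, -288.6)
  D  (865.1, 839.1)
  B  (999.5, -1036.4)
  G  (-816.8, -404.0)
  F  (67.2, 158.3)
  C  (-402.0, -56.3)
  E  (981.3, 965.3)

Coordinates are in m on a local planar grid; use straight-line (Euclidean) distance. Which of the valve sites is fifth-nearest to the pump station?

Distance to each, sorted:
F: 154.3 m
C: 420.4 m
A: 799.4 m
G: 961.6 m
D: 1132.8 m
E: 1300.1 m
B: 1648.3 m
The fifth-nearest is D at 1132.8 m.

D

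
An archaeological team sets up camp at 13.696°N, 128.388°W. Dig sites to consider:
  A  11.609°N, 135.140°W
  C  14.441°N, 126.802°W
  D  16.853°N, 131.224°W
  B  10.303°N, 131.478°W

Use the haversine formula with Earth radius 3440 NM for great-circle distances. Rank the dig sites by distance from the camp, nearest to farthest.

C, D, B, A

Distance from the camp at 13.696°N, 128.388°W to each:
C 14.441°N, 126.802°W: 102.6 NM
D 16.853°N, 131.224°W: 250.8 NM
B 10.303°N, 131.478°W: 272.8 NM
A 11.609°N, 135.140°W: 414.9 NM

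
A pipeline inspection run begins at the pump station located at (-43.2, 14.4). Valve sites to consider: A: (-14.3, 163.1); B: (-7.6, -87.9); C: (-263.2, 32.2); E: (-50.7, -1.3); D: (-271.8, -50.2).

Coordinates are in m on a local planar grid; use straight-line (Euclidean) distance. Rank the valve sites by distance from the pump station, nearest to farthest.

E, B, A, C, D

Distances from the pump station:
E (-50.7, -1.3): 17.4 m
B (-7.6, -87.9): 108.3 m
A (-14.3, 163.1): 151.5 m
C (-263.2, 32.2): 220.7 m
D (-271.8, -50.2): 237.6 m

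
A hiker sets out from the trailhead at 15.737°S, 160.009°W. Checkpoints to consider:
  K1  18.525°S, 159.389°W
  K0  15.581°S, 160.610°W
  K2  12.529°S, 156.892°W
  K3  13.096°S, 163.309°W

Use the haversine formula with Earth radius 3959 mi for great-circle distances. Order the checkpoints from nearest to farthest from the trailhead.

Distance from the trailhead at 15.737°S, 160.009°W to each:
K0 15.581°S, 160.610°W: 41.4 mi
K1 18.525°S, 159.389°W: 196.9 mi
K3 13.096°S, 163.309°W: 286.5 mi
K2 12.529°S, 156.892°W: 304.5 mi

K0, K1, K3, K2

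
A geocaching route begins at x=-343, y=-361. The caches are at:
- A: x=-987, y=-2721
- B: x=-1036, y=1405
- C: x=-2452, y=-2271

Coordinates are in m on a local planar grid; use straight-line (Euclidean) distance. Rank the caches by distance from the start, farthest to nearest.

Computing each straight-line distance from x=-343, y=-361:
C x=-2452, y=-2271: 2845.3 m
A x=-987, y=-2721: 2446.3 m
B x=-1036, y=1405: 1897.1 m

C, A, B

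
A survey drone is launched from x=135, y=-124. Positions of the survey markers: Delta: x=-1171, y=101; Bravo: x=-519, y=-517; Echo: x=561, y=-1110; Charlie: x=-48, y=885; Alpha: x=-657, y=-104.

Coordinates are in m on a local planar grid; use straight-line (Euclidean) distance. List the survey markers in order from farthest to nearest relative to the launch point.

Distances from the launch point:
Delta x=-1171, y=101: 1325.2 m
Echo x=561, y=-1110: 1074.1 m
Charlie x=-48, y=885: 1025.5 m
Alpha x=-657, y=-104: 792.3 m
Bravo x=-519, y=-517: 763.0 m

Delta, Echo, Charlie, Alpha, Bravo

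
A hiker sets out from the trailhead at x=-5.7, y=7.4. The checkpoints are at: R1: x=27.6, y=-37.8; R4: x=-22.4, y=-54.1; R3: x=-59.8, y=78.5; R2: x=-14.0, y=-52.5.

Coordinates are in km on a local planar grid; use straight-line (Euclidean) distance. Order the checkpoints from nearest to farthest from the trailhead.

Computing each straight-line distance from x=-5.7, y=7.4:
R1 x=27.6, y=-37.8: 56.1 km
R2 x=-14.0, y=-52.5: 60.5 km
R4 x=-22.4, y=-54.1: 63.7 km
R3 x=-59.8, y=78.5: 89.3 km

R1, R2, R4, R3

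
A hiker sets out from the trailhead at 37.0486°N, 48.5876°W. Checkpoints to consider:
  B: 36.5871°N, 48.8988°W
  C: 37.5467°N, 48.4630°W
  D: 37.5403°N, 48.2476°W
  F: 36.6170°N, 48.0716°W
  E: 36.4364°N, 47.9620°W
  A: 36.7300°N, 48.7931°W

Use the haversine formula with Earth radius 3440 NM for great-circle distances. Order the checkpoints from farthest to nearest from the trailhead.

Distance from the trailhead at 37.0486°N, 48.5876°W to each:
E 36.4364°N, 47.9620°W: 47.5 NM
F 36.6170°N, 48.0716°W: 35.9 NM
D 37.5403°N, 48.2476°W: 33.7 NM
B 36.5871°N, 48.8988°W: 31.5 NM
C 37.5467°N, 48.4630°W: 30.5 NM
A 36.7300°N, 48.7931°W: 21.5 NM

E, F, D, B, C, A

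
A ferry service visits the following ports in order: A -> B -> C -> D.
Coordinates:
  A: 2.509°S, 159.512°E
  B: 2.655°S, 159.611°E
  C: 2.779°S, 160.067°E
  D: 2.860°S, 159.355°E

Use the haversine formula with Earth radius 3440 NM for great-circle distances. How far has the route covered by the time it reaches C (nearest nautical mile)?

Leg distances:
A→B: 10.6 NM  (cumulative 10.6 NM)
B→C: 28.3 NM  (cumulative 38.9 NM)
Cumulative distance at C ≈ 39 NM.

39 NM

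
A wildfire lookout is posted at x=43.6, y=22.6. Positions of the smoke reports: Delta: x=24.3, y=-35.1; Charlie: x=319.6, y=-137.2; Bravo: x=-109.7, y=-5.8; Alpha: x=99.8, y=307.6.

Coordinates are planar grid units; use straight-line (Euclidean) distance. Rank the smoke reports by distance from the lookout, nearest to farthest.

Delta, Bravo, Alpha, Charlie

Computing each straight-line distance from x=43.6, y=22.6:
Delta x=24.3, y=-35.1: 60.8
Bravo x=-109.7, y=-5.8: 155.9
Alpha x=99.8, y=307.6: 290.5
Charlie x=319.6, y=-137.2: 318.9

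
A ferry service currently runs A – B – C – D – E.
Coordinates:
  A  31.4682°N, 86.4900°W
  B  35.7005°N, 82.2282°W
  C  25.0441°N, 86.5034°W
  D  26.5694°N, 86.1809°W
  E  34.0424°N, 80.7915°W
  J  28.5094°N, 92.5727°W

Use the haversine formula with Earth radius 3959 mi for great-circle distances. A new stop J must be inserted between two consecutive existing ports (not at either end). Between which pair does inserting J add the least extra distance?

Added distance for inserting J between each consecutive pair:
A–B: 818.2 mi
B–C: 447.8 mi
C–D: 750.9 mi
D–E: 598.9 mi
Smallest added distance is 447.8 mi, inserting between B and C.

between B and C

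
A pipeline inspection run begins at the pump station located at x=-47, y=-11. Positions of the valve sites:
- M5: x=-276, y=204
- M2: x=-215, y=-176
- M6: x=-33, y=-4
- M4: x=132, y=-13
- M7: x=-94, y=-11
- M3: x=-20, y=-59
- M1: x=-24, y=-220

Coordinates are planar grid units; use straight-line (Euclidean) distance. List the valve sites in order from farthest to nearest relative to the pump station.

Computing each straight-line distance from x=-47, y=-11:
M5 x=-276, y=204: 314.1
M2 x=-215, y=-176: 235.5
M1 x=-24, y=-220: 210.3
M4 x=132, y=-13: 179.0
M3 x=-20, y=-59: 55.1
M7 x=-94, y=-11: 47.0
M6 x=-33, y=-4: 15.7

M5, M2, M1, M4, M3, M7, M6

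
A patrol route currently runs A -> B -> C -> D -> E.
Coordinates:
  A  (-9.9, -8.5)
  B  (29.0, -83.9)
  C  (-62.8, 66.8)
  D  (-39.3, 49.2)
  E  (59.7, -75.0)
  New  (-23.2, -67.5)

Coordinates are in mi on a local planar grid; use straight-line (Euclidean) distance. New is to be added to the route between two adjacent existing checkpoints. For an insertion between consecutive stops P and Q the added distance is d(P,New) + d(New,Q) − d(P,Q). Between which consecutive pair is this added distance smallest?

between B and C

Added distance for inserting New between each consecutive pair:
A–B: 30.4 mi
B–C: 18.3 mi
C–D: 228.5 mi
D–E: 42.2 mi
Smallest added distance is 18.3 mi, inserting between B and C.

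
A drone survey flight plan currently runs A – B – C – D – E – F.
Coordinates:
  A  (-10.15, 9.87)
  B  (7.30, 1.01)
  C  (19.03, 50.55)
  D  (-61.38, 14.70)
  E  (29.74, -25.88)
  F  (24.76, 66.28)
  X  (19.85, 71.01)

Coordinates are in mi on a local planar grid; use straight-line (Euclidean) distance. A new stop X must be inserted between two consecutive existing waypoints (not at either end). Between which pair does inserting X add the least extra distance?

between E and F

Added distance for inserting X between each consecutive pair:
A–B: 119.6 mi
B–C: 40.7 mi
C–D: 31.3 mi
D–E: 96.5 mi
E–F: 11.9 mi
Smallest added distance is 11.9 mi, inserting between E and F.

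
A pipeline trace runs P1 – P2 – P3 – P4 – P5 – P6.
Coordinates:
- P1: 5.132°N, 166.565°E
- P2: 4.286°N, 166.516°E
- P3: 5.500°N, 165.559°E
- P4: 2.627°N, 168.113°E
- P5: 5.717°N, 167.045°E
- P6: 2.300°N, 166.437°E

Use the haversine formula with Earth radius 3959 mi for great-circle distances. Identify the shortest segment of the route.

P1–P2

Leg distances:
P1→P2: 58.6 mi
P2→P3: 106.7 mi
P3→P4: 265.3 mi
P4→P5: 225.8 mi
P5→P6: 239.8 mi
The shortest leg is P1–P2 at 58.6 mi.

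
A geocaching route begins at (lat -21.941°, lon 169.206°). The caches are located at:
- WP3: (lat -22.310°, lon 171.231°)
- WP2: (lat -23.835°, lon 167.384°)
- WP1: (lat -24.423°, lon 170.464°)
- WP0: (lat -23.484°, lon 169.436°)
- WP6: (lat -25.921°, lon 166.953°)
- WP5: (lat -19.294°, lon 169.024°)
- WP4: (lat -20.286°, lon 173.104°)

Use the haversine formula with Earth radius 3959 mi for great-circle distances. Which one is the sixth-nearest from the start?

Distances from the start ((lat -21.941°, lon 169.206°)):
WP0: 107.6 mi
WP3: 132.1 mi
WP2: 174.9 mi
WP5: 183.3 mi
WP1: 189.2 mi
WP4: 276.0 mi
WP6: 309.6 mi
The sixth-nearest is WP4 at 276.0 mi.

WP4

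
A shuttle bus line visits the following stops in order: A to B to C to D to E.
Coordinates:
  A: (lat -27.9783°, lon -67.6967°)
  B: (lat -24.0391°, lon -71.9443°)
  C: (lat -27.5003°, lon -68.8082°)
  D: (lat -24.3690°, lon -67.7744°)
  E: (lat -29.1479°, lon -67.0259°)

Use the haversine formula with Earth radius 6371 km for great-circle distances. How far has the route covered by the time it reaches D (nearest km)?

Leg distances:
A→B: 609.8 km  (cumulative 609.8 km)
B→C: 496.7 km  (cumulative 1106.5 km)
C→D: 363.2 km  (cumulative 1469.7 km)
Cumulative distance at D ≈ 1470 km.

1470 km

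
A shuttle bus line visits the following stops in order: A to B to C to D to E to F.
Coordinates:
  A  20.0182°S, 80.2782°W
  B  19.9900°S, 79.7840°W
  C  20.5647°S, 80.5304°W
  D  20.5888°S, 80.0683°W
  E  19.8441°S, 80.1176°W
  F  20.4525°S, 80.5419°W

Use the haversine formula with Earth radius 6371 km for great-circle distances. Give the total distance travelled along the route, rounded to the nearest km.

364 km

Leg distances:
A→B: 51.7 km  (cumulative 51.7 km)
B→C: 100.7 km  (cumulative 152.5 km)
C→D: 48.2 km  (cumulative 200.6 km)
D→E: 83.0 km  (cumulative 283.6 km)
E→F: 80.9 km  (cumulative 364.5 km)
Total route length ≈ 364 km.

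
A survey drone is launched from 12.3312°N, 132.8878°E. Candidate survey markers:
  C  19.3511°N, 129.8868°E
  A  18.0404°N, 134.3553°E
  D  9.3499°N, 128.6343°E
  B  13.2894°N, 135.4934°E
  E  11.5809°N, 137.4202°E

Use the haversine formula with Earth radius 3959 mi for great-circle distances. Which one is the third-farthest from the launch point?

Distances from the launch point (12.3312°N, 132.8878°E):
C: 524.4 mi
A: 406.4 mi
D: 354.6 mi
E: 310.7 mi
B: 187.6 mi
The third-farthest is D at 354.6 mi.

D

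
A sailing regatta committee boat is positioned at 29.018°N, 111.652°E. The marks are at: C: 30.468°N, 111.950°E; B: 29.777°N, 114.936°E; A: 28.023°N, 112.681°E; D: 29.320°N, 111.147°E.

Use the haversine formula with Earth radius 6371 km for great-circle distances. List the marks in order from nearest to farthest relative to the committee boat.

D, A, C, B

Computing each great-circle distance from 29.018°N, 111.652°E:
D 29.320°N, 111.147°E: 59.4 km
A 28.023°N, 112.681°E: 149.5 km
C 30.468°N, 111.950°E: 163.8 km
B 29.777°N, 114.936°E: 329.1 km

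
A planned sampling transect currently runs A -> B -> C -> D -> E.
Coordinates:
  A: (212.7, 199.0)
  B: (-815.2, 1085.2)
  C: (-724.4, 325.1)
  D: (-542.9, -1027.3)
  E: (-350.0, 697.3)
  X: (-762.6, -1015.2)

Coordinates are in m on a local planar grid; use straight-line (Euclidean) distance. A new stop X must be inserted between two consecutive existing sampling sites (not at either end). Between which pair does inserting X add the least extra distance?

between C and D

Added distance for inserting X between each consecutive pair:
A–B: 2301.3 m
B–C: 2676.4 m
C–D: 196.4 m
D–E: 246.2 m
Smallest added distance is 196.4 m, inserting between C and D.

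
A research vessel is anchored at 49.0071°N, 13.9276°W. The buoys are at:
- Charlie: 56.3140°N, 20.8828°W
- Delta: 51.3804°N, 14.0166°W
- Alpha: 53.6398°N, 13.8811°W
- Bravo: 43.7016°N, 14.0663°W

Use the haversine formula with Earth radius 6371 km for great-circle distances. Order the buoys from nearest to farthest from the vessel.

Distances from the vessel:
Delta 51.3804°N, 14.0166°W: 264.0 km
Alpha 53.6398°N, 13.8811°W: 515.1 km
Bravo 43.7016°N, 14.0663°W: 590.0 km
Charlie 56.3140°N, 20.8828°W: 937.1 km

Delta, Alpha, Bravo, Charlie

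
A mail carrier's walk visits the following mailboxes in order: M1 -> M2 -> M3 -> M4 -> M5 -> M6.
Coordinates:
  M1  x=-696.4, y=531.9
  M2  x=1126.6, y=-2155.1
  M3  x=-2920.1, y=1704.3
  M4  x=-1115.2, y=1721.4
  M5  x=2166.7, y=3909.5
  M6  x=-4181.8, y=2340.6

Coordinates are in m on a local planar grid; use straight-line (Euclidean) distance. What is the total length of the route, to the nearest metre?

Leg distances:
M1→M2: 3247.0 m  (cumulative 3247.0 m)
M2→M3: 5592.0 m  (cumulative 8839.1 m)
M3→M4: 1805.0 m  (cumulative 10644.1 m)
M4→M5: 3944.4 m  (cumulative 14588.5 m)
M5→M6: 6539.5 m  (cumulative 21128.0 m)
Total route length ≈ 21128 m.

21128 m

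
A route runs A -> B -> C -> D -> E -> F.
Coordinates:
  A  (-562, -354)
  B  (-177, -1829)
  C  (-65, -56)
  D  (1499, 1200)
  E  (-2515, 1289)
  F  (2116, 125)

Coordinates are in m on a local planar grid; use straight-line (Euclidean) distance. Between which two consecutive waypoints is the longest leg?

E–F

Leg distances:
A→B: 1524.4 m
B→C: 1776.5 m
C→D: 2005.9 m
D→E: 4015.0 m
E→F: 4775.0 m
The longest leg is E–F at 4775.0 m.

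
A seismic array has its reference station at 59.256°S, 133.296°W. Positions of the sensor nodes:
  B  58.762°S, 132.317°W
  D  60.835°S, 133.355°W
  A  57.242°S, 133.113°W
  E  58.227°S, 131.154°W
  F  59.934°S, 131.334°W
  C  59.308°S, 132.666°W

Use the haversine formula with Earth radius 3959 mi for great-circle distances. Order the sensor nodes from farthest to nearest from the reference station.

A, D, E, F, B, C

Computing each great-circle distance from 59.256°S, 133.296°W:
A 57.242°S, 133.113°W: 139.3 mi
D 60.835°S, 133.355°W: 109.1 mi
E 58.227°S, 131.154°W: 104.7 mi
F 59.934°S, 131.334°W: 83.1 mi
B 58.762°S, 132.317°W: 48.8 mi
C 59.308°S, 132.666°W: 22.5 mi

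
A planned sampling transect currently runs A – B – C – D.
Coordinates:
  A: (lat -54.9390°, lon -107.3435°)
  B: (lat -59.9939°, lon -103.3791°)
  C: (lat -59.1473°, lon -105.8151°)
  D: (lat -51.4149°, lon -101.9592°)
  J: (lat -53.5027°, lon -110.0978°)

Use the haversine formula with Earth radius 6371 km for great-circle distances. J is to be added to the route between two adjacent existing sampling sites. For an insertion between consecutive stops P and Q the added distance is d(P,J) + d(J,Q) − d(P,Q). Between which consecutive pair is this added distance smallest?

between C and D

Added distance for inserting J between each consecutive pair:
A–B: 459.1 km
B–C: 1343.2 km
C–D: 385.0 km
Smallest added distance is 385.0 km, inserting between C and D.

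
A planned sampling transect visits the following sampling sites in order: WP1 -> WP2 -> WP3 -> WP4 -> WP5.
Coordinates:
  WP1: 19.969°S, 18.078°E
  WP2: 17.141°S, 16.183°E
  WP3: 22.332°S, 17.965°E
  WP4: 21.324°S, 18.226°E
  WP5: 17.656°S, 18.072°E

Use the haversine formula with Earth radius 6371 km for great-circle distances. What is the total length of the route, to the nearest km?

1503 km

Leg distances:
WP1→WP2: 372.5 km  (cumulative 372.5 km)
WP2→WP3: 606.6 km  (cumulative 979.1 km)
WP3→WP4: 115.3 km  (cumulative 1094.4 km)
WP4→WP5: 408.2 km  (cumulative 1502.6 km)
Total route length ≈ 1503 km.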